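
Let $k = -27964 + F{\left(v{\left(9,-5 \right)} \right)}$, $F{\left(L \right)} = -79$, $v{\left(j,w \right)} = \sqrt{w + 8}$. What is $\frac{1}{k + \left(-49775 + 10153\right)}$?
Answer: $- \frac{1}{67665} \approx -1.4779 \cdot 10^{-5}$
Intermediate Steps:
$v{\left(j,w \right)} = \sqrt{8 + w}$
$k = -28043$ ($k = -27964 - 79 = -28043$)
$\frac{1}{k + \left(-49775 + 10153\right)} = \frac{1}{-28043 + \left(-49775 + 10153\right)} = \frac{1}{-28043 - 39622} = \frac{1}{-67665} = - \frac{1}{67665}$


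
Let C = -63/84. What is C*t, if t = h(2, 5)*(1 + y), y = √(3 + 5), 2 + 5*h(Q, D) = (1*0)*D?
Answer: 3/10 + 3*√2/5 ≈ 1.1485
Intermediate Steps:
h(Q, D) = -⅖ (h(Q, D) = -⅖ + ((1*0)*D)/5 = -⅖ + (0*D)/5 = -⅖ + (⅕)*0 = -⅖ + 0 = -⅖)
y = 2*√2 (y = √8 = 2*√2 ≈ 2.8284)
C = -¾ (C = -63*1/84 = -¾ ≈ -0.75000)
t = -⅖ - 4*√2/5 (t = -2*(1 + 2*√2)/5 = -⅖ - 4*√2/5 ≈ -1.5314)
C*t = -3*(-⅖ - 4*√2/5)/4 = 3/10 + 3*√2/5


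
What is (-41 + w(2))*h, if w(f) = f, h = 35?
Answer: -1365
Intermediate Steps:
(-41 + w(2))*h = (-41 + 2)*35 = -39*35 = -1365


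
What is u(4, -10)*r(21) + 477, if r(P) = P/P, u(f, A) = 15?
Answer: 492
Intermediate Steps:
r(P) = 1
u(4, -10)*r(21) + 477 = 15*1 + 477 = 15 + 477 = 492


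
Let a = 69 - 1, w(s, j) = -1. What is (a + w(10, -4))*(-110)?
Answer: -7370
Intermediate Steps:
a = 68
(a + w(10, -4))*(-110) = (68 - 1)*(-110) = 67*(-110) = -7370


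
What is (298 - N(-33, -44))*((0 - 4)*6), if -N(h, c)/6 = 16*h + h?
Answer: 73632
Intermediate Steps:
N(h, c) = -102*h (N(h, c) = -6*(16*h + h) = -102*h)
(298 - N(-33, -44))*((0 - 4)*6) = (298 - (-102)*(-33))*((0 - 4)*6) = (298 - 1*3366)*(-4*6) = (298 - 3366)*(-24) = -3068*(-24) = 73632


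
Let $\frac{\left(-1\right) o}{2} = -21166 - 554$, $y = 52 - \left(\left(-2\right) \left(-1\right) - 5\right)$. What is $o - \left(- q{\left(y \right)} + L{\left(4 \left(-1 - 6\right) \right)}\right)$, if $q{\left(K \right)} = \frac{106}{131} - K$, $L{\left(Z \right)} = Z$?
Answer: $\frac{5687209}{131} \approx 43414.0$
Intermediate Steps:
$y = 55$ ($y = 52 - \left(2 - 5\right) = 52 - -3 = 52 + 3 = 55$)
$q{\left(K \right)} = \frac{106}{131} - K$ ($q{\left(K \right)} = 106 \cdot \frac{1}{131} - K = \frac{106}{131} - K$)
$o = 43440$ ($o = - 2 \left(-21166 - 554\right) = \left(-2\right) \left(-21720\right) = 43440$)
$o - \left(- q{\left(y \right)} + L{\left(4 \left(-1 - 6\right) \right)}\right) = 43440 + \left(\left(\frac{106}{131} - 55\right) - 4 \left(-1 - 6\right)\right) = 43440 + \left(\left(\frac{106}{131} - 55\right) - 4 \left(-7\right)\right) = 43440 - \frac{3431}{131} = \frac{5687209}{131}$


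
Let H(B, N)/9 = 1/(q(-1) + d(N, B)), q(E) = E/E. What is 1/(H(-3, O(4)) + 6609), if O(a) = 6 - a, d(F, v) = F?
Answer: 1/6612 ≈ 0.00015124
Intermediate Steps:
q(E) = 1
H(B, N) = 9/(1 + N)
1/(H(-3, O(4)) + 6609) = 1/(9/(1 + (6 - 1*4)) + 6609) = 1/(9/(1 + (6 - 4)) + 6609) = 1/(9/(1 + 2) + 6609) = 1/(9/3 + 6609) = 1/(9*(⅓) + 6609) = 1/(3 + 6609) = 1/6612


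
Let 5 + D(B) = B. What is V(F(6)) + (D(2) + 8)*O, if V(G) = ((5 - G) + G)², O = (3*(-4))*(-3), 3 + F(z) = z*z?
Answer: 205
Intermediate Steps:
F(z) = -3 + z² (F(z) = -3 + z*z = -3 + z²)
D(B) = -5 + B
O = 36 (O = -12*(-3) = 36)
V(G) = 25 (V(G) = 5² = 25)
V(F(6)) + (D(2) + 8)*O = 25 + ((-5 + 2) + 8)*36 = 25 + (-3 + 8)*36 = 25 + 5*36 = 25 + 180 = 205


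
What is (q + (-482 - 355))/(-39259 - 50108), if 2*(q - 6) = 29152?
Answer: -13745/89367 ≈ -0.15380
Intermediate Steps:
q = 14582 (q = 6 + (½)*29152 = 6 + 14576 = 14582)
(q + (-482 - 355))/(-39259 - 50108) = (14582 + (-482 - 355))/(-39259 - 50108) = (14582 - 837)/(-89367) = 13745*(-1/89367) = -13745/89367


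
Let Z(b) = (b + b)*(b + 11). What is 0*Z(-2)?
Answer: 0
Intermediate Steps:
Z(b) = 2*b*(11 + b) (Z(b) = (2*b)*(11 + b) = 2*b*(11 + b))
0*Z(-2) = 0*(2*(-2)*(11 - 2)) = 0*(2*(-2)*9) = 0*(-36) = 0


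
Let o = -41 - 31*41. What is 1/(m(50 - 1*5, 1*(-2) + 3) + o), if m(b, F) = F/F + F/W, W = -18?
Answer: -18/23599 ≈ -0.00076274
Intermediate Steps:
m(b, F) = 1 - F/18 (m(b, F) = F/F + F/(-18) = 1 + F*(-1/18) = 1 - F/18)
o = -1312 (o = -41 - 1271 = -1312)
1/(m(50 - 1*5, 1*(-2) + 3) + o) = 1/((1 - (1*(-2) + 3)/18) - 1312) = 1/((1 - (-2 + 3)/18) - 1312) = 1/((1 - 1/18*1) - 1312) = 1/((1 - 1/18) - 1312) = 1/(17/18 - 1312) = 1/(-23599/18) = -18/23599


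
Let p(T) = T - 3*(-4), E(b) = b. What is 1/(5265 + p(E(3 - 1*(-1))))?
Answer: 1/5281 ≈ 0.00018936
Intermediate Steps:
p(T) = 12 + T (p(T) = T + 12 = 12 + T)
1/(5265 + p(E(3 - 1*(-1)))) = 1/(5265 + (12 + (3 - 1*(-1)))) = 1/(5265 + (12 + (3 + 1))) = 1/(5265 + (12 + 4)) = 1/(5265 + 16) = 1/5281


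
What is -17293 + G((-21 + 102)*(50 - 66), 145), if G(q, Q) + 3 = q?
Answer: -18592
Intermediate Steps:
G(q, Q) = -3 + q
-17293 + G((-21 + 102)*(50 - 66), 145) = -17293 + (-3 + (-21 + 102)*(50 - 66)) = -17293 + (-3 + 81*(-16)) = -17293 + (-3 - 1296) = -17293 - 1299 = -18592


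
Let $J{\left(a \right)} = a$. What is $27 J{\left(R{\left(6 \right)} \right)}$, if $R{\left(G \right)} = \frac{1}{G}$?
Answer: $\frac{9}{2} \approx 4.5$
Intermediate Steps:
$27 J{\left(R{\left(6 \right)} \right)} = \frac{27}{6} = 27 \cdot \frac{1}{6} = \frac{9}{2}$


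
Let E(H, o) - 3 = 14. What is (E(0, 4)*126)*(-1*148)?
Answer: -317016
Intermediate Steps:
E(H, o) = 17 (E(H, o) = 3 + 14 = 17)
(E(0, 4)*126)*(-1*148) = (17*126)*(-1*148) = 2142*(-148) = -317016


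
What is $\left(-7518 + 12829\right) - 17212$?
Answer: $-11901$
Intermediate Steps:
$\left(-7518 + 12829\right) - 17212 = 5311 - 17212 = -11901$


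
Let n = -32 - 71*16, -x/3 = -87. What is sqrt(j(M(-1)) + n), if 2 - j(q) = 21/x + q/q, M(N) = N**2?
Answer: 4*I*sqrt(552102)/87 ≈ 34.163*I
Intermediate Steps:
x = 261 (x = -3*(-87) = 261)
j(q) = 80/87 (j(q) = 2 - (21/261 + q/q) = 2 - (21*(1/261) + 1) = 2 - (7/87 + 1) = 2 - 1*94/87 = 2 - 94/87 = 80/87)
n = -1168 (n = -32 - 1136 = -1168)
sqrt(j(M(-1)) + n) = sqrt(80/87 - 1168) = sqrt(-101536/87) = 4*I*sqrt(552102)/87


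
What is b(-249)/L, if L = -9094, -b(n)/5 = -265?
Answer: -1325/9094 ≈ -0.14570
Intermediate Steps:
b(n) = 1325 (b(n) = -5*(-265) = 1325)
b(-249)/L = 1325/(-9094) = 1325*(-1/9094) = -1325/9094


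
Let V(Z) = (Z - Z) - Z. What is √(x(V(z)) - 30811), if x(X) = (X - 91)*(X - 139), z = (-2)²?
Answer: 3*I*√1914 ≈ 131.25*I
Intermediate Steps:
z = 4
V(Z) = -Z (V(Z) = 0 - Z = -Z)
x(X) = (-139 + X)*(-91 + X) (x(X) = (-91 + X)*(-139 + X) = (-139 + X)*(-91 + X))
√(x(V(z)) - 30811) = √((12649 + (-1*4)² - (-230)*4) - 30811) = √((12649 + (-4)² - 230*(-4)) - 30811) = √((12649 + 16 + 920) - 30811) = √(13585 - 30811) = √(-17226) = 3*I*√1914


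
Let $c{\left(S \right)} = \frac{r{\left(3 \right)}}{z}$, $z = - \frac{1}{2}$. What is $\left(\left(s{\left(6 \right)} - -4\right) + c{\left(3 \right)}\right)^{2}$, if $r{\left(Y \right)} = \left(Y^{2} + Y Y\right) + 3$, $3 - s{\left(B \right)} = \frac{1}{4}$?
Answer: $\frac{19881}{16} \approx 1242.6$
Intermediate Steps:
$z = - \frac{1}{2}$ ($z = \left(-1\right) \frac{1}{2} = - \frac{1}{2} \approx -0.5$)
$s{\left(B \right)} = \frac{11}{4}$ ($s{\left(B \right)} = 3 - \frac{1}{4} = \frac{11}{4}$)
$r{\left(Y \right)} = 3 + 2 Y^{2}$ ($r{\left(Y \right)} = \left(Y^{2} + Y^{2}\right) + 3 = 2 Y^{2} + 3 = 3 + 2 Y^{2}$)
$c{\left(S \right)} = -42$ ($c{\left(S \right)} = \frac{3 + 2 \cdot 3^{2}}{- \frac{1}{2}} = \left(3 + 2 \cdot 9\right) \left(-2\right) = \left(3 + 18\right) \left(-2\right) = 21 \left(-2\right) = -42$)
$\left(\left(s{\left(6 \right)} - -4\right) + c{\left(3 \right)}\right)^{2} = \left(\left(\frac{11}{4} - -4\right) - 42\right)^{2} = \left(\left(\frac{11}{4} + 4\right) - 42\right)^{2} = \left(\frac{27}{4} - 42\right)^{2} = \left(- \frac{141}{4}\right)^{2} = \frac{19881}{16}$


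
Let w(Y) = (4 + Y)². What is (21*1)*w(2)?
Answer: 756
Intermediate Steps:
(21*1)*w(2) = (21*1)*(4 + 2)² = 21*6² = 21*36 = 756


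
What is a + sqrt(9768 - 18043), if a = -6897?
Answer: -6897 + 5*I*sqrt(331) ≈ -6897.0 + 90.967*I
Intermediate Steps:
a + sqrt(9768 - 18043) = -6897 + sqrt(9768 - 18043) = -6897 + sqrt(-8275) = -6897 + 5*I*sqrt(331)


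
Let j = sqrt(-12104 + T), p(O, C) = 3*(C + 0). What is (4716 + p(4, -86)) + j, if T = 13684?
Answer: 4458 + 2*sqrt(395) ≈ 4497.8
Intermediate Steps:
p(O, C) = 3*C
j = 2*sqrt(395) (j = sqrt(-12104 + 13684) = sqrt(1580) = 2*sqrt(395) ≈ 39.749)
(4716 + p(4, -86)) + j = (4716 + 3*(-86)) + 2*sqrt(395) = (4716 - 258) + 2*sqrt(395) = 4458 + 2*sqrt(395)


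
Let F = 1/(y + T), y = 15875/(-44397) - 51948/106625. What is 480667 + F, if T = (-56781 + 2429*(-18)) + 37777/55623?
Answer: 4240039192949440912229032/8821157252395547971 ≈ 4.8067e+5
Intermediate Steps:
y = -3999007231/4733830125 (y = 15875*(-1/44397) - 51948*1/106625 = -15875/44397 - 51948/106625 = -3999007231/4733830125 ≈ -0.84477)
T = -5590240592/55623 (T = (-56781 - 43722) + 37777*(1/55623) = -100503 + 37777/55623 = -5590240592/55623 ≈ -1.0050e+5)
F = -87769944347625/8821157252395547971 (F = 1/(-3999007231/4733830125 - 5590240592/55623) = 1/(-8821157252395547971/87769944347625) = -87769944347625/8821157252395547971 ≈ -9.9499e-6)
480667 + F = 480667 - 87769944347625/8821157252395547971 = 4240039192949440912229032/8821157252395547971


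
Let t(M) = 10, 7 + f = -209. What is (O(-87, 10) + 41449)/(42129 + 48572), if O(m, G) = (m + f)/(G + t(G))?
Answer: 828677/1814020 ≈ 0.45682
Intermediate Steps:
f = -216 (f = -7 - 209 = -216)
O(m, G) = (-216 + m)/(10 + G) (O(m, G) = (m - 216)/(G + 10) = (-216 + m)/(10 + G))
(O(-87, 10) + 41449)/(42129 + 48572) = ((-216 - 87)/(10 + 10) + 41449)/(42129 + 48572) = (-303/20 + 41449)/90701 = ((1/20)*(-303) + 41449)*(1/90701) = (-303/20 + 41449)*(1/90701) = (828677/20)*(1/90701) = 828677/1814020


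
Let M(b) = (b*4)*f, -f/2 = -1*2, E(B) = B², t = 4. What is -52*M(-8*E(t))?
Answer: 106496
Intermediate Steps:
f = 4 (f = -(-2)*2 = -2*(-2) = 4)
M(b) = 16*b (M(b) = (b*4)*4 = (4*b)*4 = 16*b)
-52*M(-8*E(t)) = -832*(-8*4²) = -832*(-8*16) = -832*(-128) = -52*(-2048) = 106496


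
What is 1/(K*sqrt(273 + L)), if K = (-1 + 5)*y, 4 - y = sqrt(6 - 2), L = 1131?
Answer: sqrt(39)/1872 ≈ 0.0033360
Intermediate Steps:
y = 2 (y = 4 - sqrt(6 - 2) = 4 - sqrt(4) = 4 - 1*2 = 4 - 2 = 2)
K = 8 (K = (-1 + 5)*2 = 4*2 = 8)
1/(K*sqrt(273 + L)) = 1/(8*sqrt(273 + 1131)) = 1/(8*sqrt(1404)) = 1/(8*(6*sqrt(39))) = 1/(48*sqrt(39)) = sqrt(39)/1872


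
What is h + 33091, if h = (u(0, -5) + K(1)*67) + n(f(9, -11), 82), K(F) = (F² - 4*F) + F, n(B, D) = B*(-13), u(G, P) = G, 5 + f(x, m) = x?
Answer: 32905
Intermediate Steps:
f(x, m) = -5 + x
n(B, D) = -13*B
K(F) = F² - 3*F
h = -186 (h = (0 + (1*(-3 + 1))*67) - 13*(-5 + 9) = (0 + (1*(-2))*67) - 13*4 = (0 - 2*67) - 52 = (0 - 134) - 52 = -134 - 52 = -186)
h + 33091 = -186 + 33091 = 32905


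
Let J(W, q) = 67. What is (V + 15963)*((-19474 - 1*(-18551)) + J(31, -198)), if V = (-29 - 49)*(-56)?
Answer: -17403336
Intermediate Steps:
V = 4368 (V = -78*(-56) = 4368)
(V + 15963)*((-19474 - 1*(-18551)) + J(31, -198)) = (4368 + 15963)*((-19474 - 1*(-18551)) + 67) = 20331*((-19474 + 18551) + 67) = 20331*(-923 + 67) = 20331*(-856) = -17403336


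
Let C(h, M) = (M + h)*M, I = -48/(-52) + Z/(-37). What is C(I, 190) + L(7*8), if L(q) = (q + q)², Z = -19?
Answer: 23529054/481 ≈ 48917.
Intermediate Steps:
I = 691/481 (I = -48/(-52) - 19/(-37) = -48*(-1/52) - 19*(-1/37) = 12/13 + 19/37 = 691/481 ≈ 1.4366)
C(h, M) = M*(M + h)
L(q) = 4*q² (L(q) = (2*q)² = 4*q²)
C(I, 190) + L(7*8) = 190*(190 + 691/481) + 4*(7*8)² = 190*(92081/481) + 4*56² = 17495390/481 + 4*3136 = 17495390/481 + 12544 = 23529054/481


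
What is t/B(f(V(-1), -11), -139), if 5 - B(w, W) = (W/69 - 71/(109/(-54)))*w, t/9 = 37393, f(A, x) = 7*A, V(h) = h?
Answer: 2531094777/1783370 ≈ 1419.3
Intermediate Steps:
t = 336537 (t = 9*37393 = 336537)
B(w, W) = 5 - w*(3834/109 + W/69) (B(w, W) = 5 - (W/69 - 71/(109/(-54)))*w = 5 - (W*(1/69) - 71/(109*(-1/54)))*w = 5 - (W/69 - 71/(-109/54))*w = 5 - (W/69 - 71*(-54/109))*w = 5 - (W/69 + 3834/109)*w = 5 - (3834/109 + W/69)*w = 5 - w*(3834/109 + W/69))
t/B(f(V(-1), -11), -139) = 336537/(5 - 26838*(-1)/109 - 1/69*(-139)*7*(-1)) = 336537/(5 - 3834/109*(-7) - 1/69*(-139)*(-7)) = 336537/(5 + 26838/109 - 973/69) = 336537/(1783370/7521) = 336537*(7521/1783370) = 2531094777/1783370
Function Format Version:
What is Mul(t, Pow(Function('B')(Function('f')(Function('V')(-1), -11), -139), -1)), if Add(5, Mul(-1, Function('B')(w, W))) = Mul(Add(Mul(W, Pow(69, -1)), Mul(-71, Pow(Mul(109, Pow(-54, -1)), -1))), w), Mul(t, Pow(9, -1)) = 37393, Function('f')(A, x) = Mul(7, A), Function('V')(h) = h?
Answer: Rational(2531094777, 1783370) ≈ 1419.3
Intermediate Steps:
t = 336537 (t = Mul(9, 37393) = 336537)
Function('B')(w, W) = Add(5, Mul(-1, w, Add(Rational(3834, 109), Mul(Rational(1, 69), W)))) (Function('B')(w, W) = Add(5, Mul(-1, Mul(Add(Mul(W, Pow(69, -1)), Mul(-71, Pow(Mul(109, Pow(-54, -1)), -1))), w))) = Add(5, Mul(-1, Mul(Add(Mul(W, Rational(1, 69)), Mul(-71, Pow(Mul(109, Rational(-1, 54)), -1))), w))) = Add(5, Mul(-1, Mul(Add(Mul(Rational(1, 69), W), Mul(-71, Pow(Rational(-109, 54), -1))), w))) = Add(5, Mul(-1, Mul(Add(Mul(Rational(1, 69), W), Mul(-71, Rational(-54, 109))), w))) = Add(5, Mul(-1, Mul(Add(Mul(Rational(1, 69), W), Rational(3834, 109)), w))) = Add(5, Mul(-1, Mul(Add(Rational(3834, 109), Mul(Rational(1, 69), W)), w))) = Add(5, Mul(-1, Mul(w, Add(Rational(3834, 109), Mul(Rational(1, 69), W))))) = Add(5, Mul(-1, w, Add(Rational(3834, 109), Mul(Rational(1, 69), W)))))
Mul(t, Pow(Function('B')(Function('f')(Function('V')(-1), -11), -139), -1)) = Mul(336537, Pow(Add(5, Mul(Rational(-3834, 109), Mul(7, -1)), Mul(Rational(-1, 69), -139, Mul(7, -1))), -1)) = Mul(336537, Pow(Add(5, Mul(Rational(-3834, 109), -7), Mul(Rational(-1, 69), -139, -7)), -1)) = Mul(336537, Pow(Add(5, Rational(26838, 109), Rational(-973, 69)), -1)) = Mul(336537, Pow(Rational(1783370, 7521), -1)) = Mul(336537, Rational(7521, 1783370)) = Rational(2531094777, 1783370)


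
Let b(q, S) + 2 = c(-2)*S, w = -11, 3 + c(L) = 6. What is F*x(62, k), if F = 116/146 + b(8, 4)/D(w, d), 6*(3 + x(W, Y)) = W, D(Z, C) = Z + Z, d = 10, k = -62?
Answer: 182/73 ≈ 2.4931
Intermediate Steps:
c(L) = 3 (c(L) = -3 + 6 = 3)
D(Z, C) = 2*Z
x(W, Y) = -3 + W/6
b(q, S) = -2 + 3*S
F = 273/803 (F = 116/146 + (-2 + 3*4)/((2*(-11))) = 116*(1/146) + (-2 + 12)/(-22) = 58/73 + 10*(-1/22) = 58/73 - 5/11 = 273/803 ≈ 0.33997)
F*x(62, k) = 273*(-3 + (1/6)*62)/803 = 273*(-3 + 31/3)/803 = (273/803)*(22/3) = 182/73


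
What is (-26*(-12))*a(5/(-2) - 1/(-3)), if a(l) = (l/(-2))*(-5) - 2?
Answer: -2314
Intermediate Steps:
a(l) = -2 + 5*l/2 (a(l) = (l*(-½))*(-5) - 2 = -l/2*(-5) - 2 = 5*l/2 - 2 = -2 + 5*l/2)
(-26*(-12))*a(5/(-2) - 1/(-3)) = (-26*(-12))*(-2 + 5*(5/(-2) - 1/(-3))/2) = 312*(-2 + 5*(5*(-½) - 1*(-⅓))/2) = 312*(-2 + 5*(-5/2 + ⅓)/2) = 312*(-2 + (5/2)*(-13/6)) = 312*(-2 - 65/12) = 312*(-89/12) = -2314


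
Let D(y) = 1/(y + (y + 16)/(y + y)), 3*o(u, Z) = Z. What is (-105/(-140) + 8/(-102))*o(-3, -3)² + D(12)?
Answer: 12047/16116 ≈ 0.74752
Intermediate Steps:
o(u, Z) = Z/3
D(y) = 1/(y + (16 + y)/(2*y)) (D(y) = 1/(y + (16 + y)/((2*y))) = 1/(y + (16 + y)*(1/(2*y))) = 1/(y + (16 + y)/(2*y)))
(-105/(-140) + 8/(-102))*o(-3, -3)² + D(12) = (-105/(-140) + 8/(-102))*((⅓)*(-3))² + 2*12/(16 + 12 + 2*12²) = (-105*(-1/140) + 8*(-1/102))*(-1)² + 2*12/(16 + 12 + 2*144) = (¾ - 4/51)*1 + 2*12/(16 + 12 + 288) = (137/204)*1 + 2*12/316 = 137/204 + 2*12*(1/316) = 137/204 + 6/79 = 12047/16116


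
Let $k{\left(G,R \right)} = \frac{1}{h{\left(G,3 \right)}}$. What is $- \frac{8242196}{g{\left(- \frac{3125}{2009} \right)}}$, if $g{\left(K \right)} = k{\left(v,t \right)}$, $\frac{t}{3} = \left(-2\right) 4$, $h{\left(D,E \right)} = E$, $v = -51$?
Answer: $-24726588$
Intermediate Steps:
$t = -24$ ($t = 3 \left(\left(-2\right) 4\right) = 3 \left(-8\right) = -24$)
$k{\left(G,R \right)} = \frac{1}{3}$
$g{\left(K \right)} = \frac{1}{3}$
$- \frac{8242196}{g{\left(- \frac{3125}{2009} \right)}} = - 8242196 \frac{1}{\frac{1}{3}} = \left(-8242196\right) 3 = -24726588$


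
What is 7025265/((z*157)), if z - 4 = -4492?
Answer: -2341755/234872 ≈ -9.9704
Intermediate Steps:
z = -4488 (z = 4 - 4492 = -4488)
7025265/((z*157)) = 7025265/((-4488*157)) = 7025265/(-704616) = 7025265*(-1/704616) = -2341755/234872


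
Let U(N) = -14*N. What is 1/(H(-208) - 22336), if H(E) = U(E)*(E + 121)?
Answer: -1/275680 ≈ -3.6274e-6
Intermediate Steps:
H(E) = -14*E*(121 + E) (H(E) = (-14*E)*(E + 121) = (-14*E)*(121 + E) = -14*E*(121 + E))
1/(H(-208) - 22336) = 1/(-14*(-208)*(121 - 208) - 22336) = 1/(-14*(-208)*(-87) - 22336) = 1/(-253344 - 22336) = 1/(-275680) = -1/275680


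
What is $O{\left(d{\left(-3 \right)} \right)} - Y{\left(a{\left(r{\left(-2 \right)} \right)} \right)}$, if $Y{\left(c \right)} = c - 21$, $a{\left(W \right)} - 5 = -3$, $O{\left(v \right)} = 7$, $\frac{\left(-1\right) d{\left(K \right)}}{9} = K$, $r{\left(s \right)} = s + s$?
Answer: $26$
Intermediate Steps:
$r{\left(s \right)} = 2 s$
$d{\left(K \right)} = - 9 K$
$a{\left(W \right)} = 2$ ($a{\left(W \right)} = 5 - 3 = 2$)
$Y{\left(c \right)} = -21 + c$
$O{\left(d{\left(-3 \right)} \right)} - Y{\left(a{\left(r{\left(-2 \right)} \right)} \right)} = 7 - \left(-21 + 2\right) = 7 - -19 = 7 + 19 = 26$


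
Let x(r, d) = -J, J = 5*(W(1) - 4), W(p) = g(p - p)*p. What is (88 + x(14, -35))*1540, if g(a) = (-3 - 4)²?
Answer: -210980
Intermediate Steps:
g(a) = 49 (g(a) = (-7)² = 49)
W(p) = 49*p
J = 225 (J = 5*(49*1 - 4) = 5*(49 - 4) = 5*45 = 225)
x(r, d) = -225 (x(r, d) = -1*225 = -225)
(88 + x(14, -35))*1540 = (88 - 225)*1540 = -137*1540 = -210980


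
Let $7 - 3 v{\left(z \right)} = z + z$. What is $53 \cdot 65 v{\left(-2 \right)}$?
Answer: $\frac{37895}{3} \approx 12632.0$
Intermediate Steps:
$v{\left(z \right)} = \frac{7}{3} - \frac{2 z}{3}$ ($v{\left(z \right)} = \frac{7}{3} - \frac{z + z}{3} = \frac{7}{3} - \frac{2 z}{3}$)
$53 \cdot 65 v{\left(-2 \right)} = 53 \cdot 65 \left(\frac{7}{3} - - \frac{4}{3}\right) = 3445 \left(\frac{7}{3} + \frac{4}{3}\right) = 3445 \cdot \frac{11}{3} = \frac{37895}{3}$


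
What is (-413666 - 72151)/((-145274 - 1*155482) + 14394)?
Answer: 161939/95454 ≈ 1.6965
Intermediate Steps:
(-413666 - 72151)/((-145274 - 1*155482) + 14394) = -485817/((-145274 - 155482) + 14394) = -485817/(-300756 + 14394) = -485817/(-286362) = -485817*(-1/286362) = 161939/95454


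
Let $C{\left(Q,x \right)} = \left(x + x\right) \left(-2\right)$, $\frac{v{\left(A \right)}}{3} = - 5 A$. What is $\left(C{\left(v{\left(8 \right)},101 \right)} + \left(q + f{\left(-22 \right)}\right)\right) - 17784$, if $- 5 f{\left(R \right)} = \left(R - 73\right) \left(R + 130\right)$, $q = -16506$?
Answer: $-32642$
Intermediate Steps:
$f{\left(R \right)} = - \frac{\left(-73 + R\right) \left(130 + R\right)}{5}$ ($f{\left(R \right)} = - \frac{\left(R - 73\right) \left(R + 130\right)}{5} = - \frac{\left(-73 + R\right) \left(130 + R\right)}{5}$)
$v{\left(A \right)} = - 15 A$ ($v{\left(A \right)} = 3 \left(- 5 A\right) = - 15 A$)
$C{\left(Q,x \right)} = - 4 x$ ($C{\left(Q,x \right)} = 2 x \left(-2\right) = - 4 x$)
$\left(C{\left(v{\left(8 \right)},101 \right)} + \left(q + f{\left(-22 \right)}\right)\right) - 17784 = \left(\left(-4\right) 101 - 14454\right) - 17784 = \left(-404 + \left(-16506 + \left(1898 + \frac{1254}{5} - \frac{484}{5}\right)\right)\right) - 17784 = \left(-404 + \left(-16506 + 2052\right)\right) - 17784 = \left(-404 - 14454\right) - 17784 = -14858 - 17784 = -32642$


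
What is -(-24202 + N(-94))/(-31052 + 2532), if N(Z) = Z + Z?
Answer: -2439/2852 ≈ -0.85519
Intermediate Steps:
N(Z) = 2*Z
-(-24202 + N(-94))/(-31052 + 2532) = -(-24202 + 2*(-94))/(-31052 + 2532) = -(-24202 - 188)/(-28520) = -(-24390)*(-1)/28520 = -1*2439/2852 = -2439/2852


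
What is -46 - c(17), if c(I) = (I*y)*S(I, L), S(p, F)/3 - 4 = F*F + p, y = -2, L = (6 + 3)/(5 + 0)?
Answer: 60662/25 ≈ 2426.5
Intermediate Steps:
L = 9/5 ≈ 1.8000
S(p, F) = 12 + 3*p + 3*F**2 (S(p, F) = 12 + 3*(F*F + p) = 12 + 3*(F**2 + p) = 12 + 3*(p + F**2) = 12 + (3*p + 3*F**2) = 12 + 3*p + 3*F**2)
c(I) = -2*I*(543/25 + 3*I) (c(I) = (I*(-2))*(12 + 3*I + 3*(9/5)**2) = (-2*I)*(12 + 3*I + 3*(81/25)) = (-2*I)*(12 + 3*I + 243/25) = (-2*I)*(543/25 + 3*I) = -2*I*(543/25 + 3*I))
-46 - c(17) = -46 - (-6)*17*(181 + 25*17)/25 = -46 - (-6)*17*(181 + 425)/25 = -46 - (-6)*17*606/25 = -46 - 1*(-61812/25) = -46 + 61812/25 = 60662/25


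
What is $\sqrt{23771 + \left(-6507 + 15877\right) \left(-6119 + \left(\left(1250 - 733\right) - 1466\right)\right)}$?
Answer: $i \sqrt{66203389} \approx 8136.5 i$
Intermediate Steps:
$\sqrt{23771 + \left(-6507 + 15877\right) \left(-6119 + \left(\left(1250 - 733\right) - 1466\right)\right)} = \sqrt{23771 + 9370 \left(-6119 + \left(517 - 1466\right)\right)} = \sqrt{23771 + 9370 \left(-6119 - 949\right)} = \sqrt{23771 + 9370 \left(-7068\right)} = \sqrt{23771 - 66227160} = \sqrt{-66203389} = i \sqrt{66203389}$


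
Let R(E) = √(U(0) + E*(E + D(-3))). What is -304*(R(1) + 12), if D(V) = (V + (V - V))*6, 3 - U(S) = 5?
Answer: -3648 - 304*I*√19 ≈ -3648.0 - 1325.1*I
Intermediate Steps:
U(S) = -2 (U(S) = 3 - 1*5 = 3 - 5 = -2)
D(V) = 6*V (D(V) = (V + 0)*6 = V*6 = 6*V)
R(E) = √(-2 + E*(-18 + E)) (R(E) = √(-2 + E*(E + 6*(-3))) = √(-2 + E*(E - 18)) = √(-2 + E*(-18 + E)))
-304*(R(1) + 12) = -304*(√(-2 + 1² - 18*1) + 12) = -304*(√(-2 + 1 - 18) + 12) = -304*(√(-19) + 12) = -304*(I*√19 + 12) = -304*(12 + I*√19) = -3648 - 304*I*√19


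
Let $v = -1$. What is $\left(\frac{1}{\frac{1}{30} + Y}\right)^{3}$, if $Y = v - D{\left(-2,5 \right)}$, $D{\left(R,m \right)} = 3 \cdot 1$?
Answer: $- \frac{27000}{1685159} \approx -0.016022$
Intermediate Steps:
$D{\left(R,m \right)} = 3$
$Y = -4$ ($Y = -1 - 3 = -4$)
$\left(\frac{1}{\frac{1}{30} + Y}\right)^{3} = \left(\frac{1}{\frac{1}{30} - 4}\right)^{3} = \left(\frac{1}{- \frac{119}{30}}\right)^{3} = \left(- \frac{30}{119}\right)^{3} = - \frac{27000}{1685159}$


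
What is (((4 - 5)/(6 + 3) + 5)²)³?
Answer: 7256313856/531441 ≈ 13654.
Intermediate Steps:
(((4 - 5)/(6 + 3) + 5)²)³ = ((-1/9 + 5)²)³ = ((-1*⅑ + 5)²)³ = ((-⅑ + 5)²)³ = ((44/9)²)³ = (1936/81)³ = 7256313856/531441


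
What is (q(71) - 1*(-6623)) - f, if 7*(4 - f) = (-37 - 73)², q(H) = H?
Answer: 58930/7 ≈ 8418.6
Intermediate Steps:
f = -12072/7 (f = 4 - (-37 - 73)²/7 = 4 - ⅐*(-110)² = 4 - ⅐*12100 = 4 - 12100/7 = -12072/7 ≈ -1724.6)
(q(71) - 1*(-6623)) - f = (71 - 1*(-6623)) - 1*(-12072/7) = (71 + 6623) + 12072/7 = 6694 + 12072/7 = 58930/7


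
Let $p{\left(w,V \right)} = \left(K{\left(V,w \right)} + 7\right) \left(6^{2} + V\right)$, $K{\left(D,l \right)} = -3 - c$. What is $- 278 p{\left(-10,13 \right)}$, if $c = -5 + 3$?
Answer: $-81732$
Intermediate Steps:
$c = -2$
$K{\left(D,l \right)} = -1$ ($K{\left(D,l \right)} = -3 - -2 = -3 + 2 = -1$)
$p{\left(w,V \right)} = 216 + 6 V$ ($p{\left(w,V \right)} = \left(-1 + 7\right) \left(6^{2} + V\right) = 6 \left(36 + V\right) = 216 + 6 V$)
$- 278 p{\left(-10,13 \right)} = - 278 \left(216 + 6 \cdot 13\right) = - 278 \left(216 + 78\right) = \left(-278\right) 294 = -81732$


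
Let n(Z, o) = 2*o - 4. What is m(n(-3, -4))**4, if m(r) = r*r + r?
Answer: 303595776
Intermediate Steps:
n(Z, o) = -4 + 2*o
m(r) = r + r**2 (m(r) = r**2 + r = r + r**2)
m(n(-3, -4))**4 = ((-4 + 2*(-4))*(1 + (-4 + 2*(-4))))**4 = ((-4 - 8)*(1 + (-4 - 8)))**4 = (-12*(1 - 12))**4 = (-12*(-11))**4 = 132**4 = 303595776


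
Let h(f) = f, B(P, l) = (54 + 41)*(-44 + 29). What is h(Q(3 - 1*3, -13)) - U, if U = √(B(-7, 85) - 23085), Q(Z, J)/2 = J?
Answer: -26 - I*√24510 ≈ -26.0 - 156.56*I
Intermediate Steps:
Q(Z, J) = 2*J
B(P, l) = -1425 (B(P, l) = 95*(-15) = -1425)
U = I*√24510 (U = √(-1425 - 23085) = √(-24510) = I*√24510 ≈ 156.56*I)
h(Q(3 - 1*3, -13)) - U = 2*(-13) - I*√24510 = -26 - I*√24510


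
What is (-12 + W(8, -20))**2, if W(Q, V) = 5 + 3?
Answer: 16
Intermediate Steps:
W(Q, V) = 8
(-12 + W(8, -20))**2 = (-12 + 8)**2 = (-4)**2 = 16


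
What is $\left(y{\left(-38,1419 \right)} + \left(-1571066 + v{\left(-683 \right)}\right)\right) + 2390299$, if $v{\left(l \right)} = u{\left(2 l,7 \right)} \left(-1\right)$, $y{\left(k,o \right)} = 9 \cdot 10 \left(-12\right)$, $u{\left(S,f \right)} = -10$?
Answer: $818163$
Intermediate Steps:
$y{\left(k,o \right)} = -1080$ ($y{\left(k,o \right)} = 90 \left(-12\right) = -1080$)
$v{\left(l \right)} = 10$ ($v{\left(l \right)} = \left(-10\right) \left(-1\right) = 10$)
$\left(y{\left(-38,1419 \right)} + \left(-1571066 + v{\left(-683 \right)}\right)\right) + 2390299 = \left(-1080 + \left(-1571066 + 10\right)\right) + 2390299 = \left(-1080 - 1571056\right) + 2390299 = -1572136 + 2390299 = 818163$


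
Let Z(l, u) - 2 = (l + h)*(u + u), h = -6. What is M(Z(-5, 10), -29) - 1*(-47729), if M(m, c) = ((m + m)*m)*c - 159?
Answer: -2708822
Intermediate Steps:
Z(l, u) = 2 + 2*u*(-6 + l) (Z(l, u) = 2 + (l - 6)*(u + u) = 2 + (-6 + l)*(2*u) = 2 + 2*u*(-6 + l))
M(m, c) = -159 + 2*c*m² (M(m, c) = ((2*m)*m)*c - 159 = (2*m²)*c - 159 = 2*c*m² - 159 = -159 + 2*c*m²)
M(Z(-5, 10), -29) - 1*(-47729) = (-159 + 2*(-29)*(2 - 12*10 + 2*(-5)*10)²) - 1*(-47729) = (-159 + 2*(-29)*(2 - 120 - 100)²) + 47729 = (-159 + 2*(-29)*(-218)²) + 47729 = (-159 + 2*(-29)*47524) + 47729 = (-159 - 2756392) + 47729 = -2756551 + 47729 = -2708822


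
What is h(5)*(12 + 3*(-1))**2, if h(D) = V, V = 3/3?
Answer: 81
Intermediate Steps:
V = 1 (V = 3*(1/3) = 1)
h(D) = 1
h(5)*(12 + 3*(-1))**2 = 1*(12 + 3*(-1))**2 = 1*(12 - 3)**2 = 1*9**2 = 1*81 = 81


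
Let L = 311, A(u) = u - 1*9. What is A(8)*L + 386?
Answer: 75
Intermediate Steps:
A(u) = -9 + u (A(u) = u - 9 = -9 + u)
A(8)*L + 386 = (-9 + 8)*311 + 386 = -1*311 + 386 = -311 + 386 = 75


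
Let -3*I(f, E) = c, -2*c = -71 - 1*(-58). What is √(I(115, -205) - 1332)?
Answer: I*√48030/6 ≈ 36.526*I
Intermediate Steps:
c = 13/2 (c = -(-71 - 1*(-58))/2 = -(-71 + 58)/2 = -½*(-13) = 13/2 ≈ 6.5000)
I(f, E) = -13/6 (I(f, E) = -⅓*13/2 = -13/6)
√(I(115, -205) - 1332) = √(-13/6 - 1332) = √(-8005/6) = I*√48030/6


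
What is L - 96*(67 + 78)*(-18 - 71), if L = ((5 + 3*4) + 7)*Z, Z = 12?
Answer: 1239168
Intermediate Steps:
L = 288 (L = ((5 + 3*4) + 7)*12 = ((5 + 12) + 7)*12 = (17 + 7)*12 = 24*12 = 288)
L - 96*(67 + 78)*(-18 - 71) = 288 - 96*(67 + 78)*(-18 - 71) = 288 - 13920*(-89) = 288 - 96*(-12905) = 288 + 1238880 = 1239168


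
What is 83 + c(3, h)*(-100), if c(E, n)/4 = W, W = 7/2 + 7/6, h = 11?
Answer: -5351/3 ≈ -1783.7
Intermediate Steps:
W = 14/3 (W = 7*(½) + 7*(⅙) = 7/2 + 7/6 = 14/3 ≈ 4.6667)
c(E, n) = 56/3 (c(E, n) = 4*(14/3) = 56/3)
83 + c(3, h)*(-100) = 83 + (56/3)*(-100) = 83 - 5600/3 = -5351/3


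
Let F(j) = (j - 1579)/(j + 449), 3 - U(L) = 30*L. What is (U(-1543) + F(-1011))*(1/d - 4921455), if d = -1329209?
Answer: -85104332560111136288/373507729 ≈ -2.2785e+11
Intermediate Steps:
U(L) = 3 - 30*L
F(j) = (-1579 + j)/(449 + j)
(U(-1543) + F(-1011))*(1/d - 4921455) = ((3 - 30*(-1543)) + (-1579 - 1011)/(449 - 1011))*(1/(-1329209) - 4921455) = ((3 + 46290) - 2590/(-562))*(-1/1329209 - 4921455) = (46293 - 1/562*(-2590))*(-6541642279096/1329209) = (46293 + 1295/281)*(-6541642279096/1329209) = (13009628/281)*(-6541642279096/1329209) = -85104332560111136288/373507729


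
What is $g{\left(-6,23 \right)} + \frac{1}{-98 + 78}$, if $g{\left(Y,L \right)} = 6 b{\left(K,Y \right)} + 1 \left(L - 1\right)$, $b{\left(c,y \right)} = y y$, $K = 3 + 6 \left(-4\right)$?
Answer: $\frac{4759}{20} \approx 237.95$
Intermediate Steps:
$K = -21$ ($K = 3 - 24 = -21$)
$b{\left(c,y \right)} = y^{2}$
$g{\left(Y,L \right)} = -1 + L + 6 Y^{2}$ ($g{\left(Y,L \right)} = 6 Y^{2} + 1 \left(L - 1\right) = 6 Y^{2} + 1 \left(-1 + L\right) = 6 Y^{2} + \left(-1 + L\right) = -1 + L + 6 Y^{2}$)
$g{\left(-6,23 \right)} + \frac{1}{-98 + 78} = \left(-1 + 23 + 6 \left(-6\right)^{2}\right) + \frac{1}{-98 + 78} = \left(-1 + 23 + 6 \cdot 36\right) + \frac{1}{-20} = \left(-1 + 23 + 216\right) - \frac{1}{20} = 238 - \frac{1}{20} = \frac{4759}{20}$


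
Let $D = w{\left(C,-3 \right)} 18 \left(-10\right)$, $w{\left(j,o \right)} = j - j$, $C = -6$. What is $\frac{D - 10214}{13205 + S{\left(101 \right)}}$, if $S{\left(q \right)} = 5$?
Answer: $- \frac{5107}{6605} \approx -0.7732$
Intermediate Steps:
$w{\left(j,o \right)} = 0$
$D = 0$ ($D = 0 \cdot 18 \left(-10\right) = 0 \left(-10\right) = 0$)
$\frac{D - 10214}{13205 + S{\left(101 \right)}} = \frac{0 - 10214}{13205 + 5} = - \frac{10214}{13210} = \left(-10214\right) \frac{1}{13210} = - \frac{5107}{6605}$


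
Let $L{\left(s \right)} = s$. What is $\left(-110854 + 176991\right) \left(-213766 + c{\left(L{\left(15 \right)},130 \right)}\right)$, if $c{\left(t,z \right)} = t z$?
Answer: $-14008874792$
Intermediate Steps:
$\left(-110854 + 176991\right) \left(-213766 + c{\left(L{\left(15 \right)},130 \right)}\right) = \left(-110854 + 176991\right) \left(-213766 + 15 \cdot 130\right) = 66137 \left(-213766 + 1950\right) = 66137 \left(-211816\right) = -14008874792$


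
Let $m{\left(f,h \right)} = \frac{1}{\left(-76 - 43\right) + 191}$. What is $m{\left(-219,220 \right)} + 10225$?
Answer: $\frac{736201}{72} \approx 10225.0$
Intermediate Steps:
$m{\left(f,h \right)} = \frac{1}{72}$ ($m{\left(f,h \right)} = \frac{1}{\left(-76 - 43\right) + 191} = \frac{1}{-119 + 191} = \frac{1}{72}$)
$m{\left(-219,220 \right)} + 10225 = \frac{1}{72} + 10225 = \frac{736201}{72}$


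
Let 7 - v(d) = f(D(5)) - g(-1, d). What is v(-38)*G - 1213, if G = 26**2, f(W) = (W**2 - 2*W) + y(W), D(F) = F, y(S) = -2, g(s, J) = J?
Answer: -30957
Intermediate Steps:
f(W) = -2 + W**2 - 2*W (f(W) = (W**2 - 2*W) - 2 = -2 + W**2 - 2*W)
G = 676
v(d) = -6 + d (v(d) = 7 - ((-2 + 5**2 - 2*5) - d) = 7 - ((-2 + 25 - 10) - d) = 7 - (13 - d) = 7 + (-13 + d) = -6 + d)
v(-38)*G - 1213 = (-6 - 38)*676 - 1213 = -44*676 - 1213 = -29744 - 1213 = -30957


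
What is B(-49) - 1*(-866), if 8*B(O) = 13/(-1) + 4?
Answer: 6919/8 ≈ 864.88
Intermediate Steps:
B(O) = -9/8 (B(O) = (13/(-1) + 4)/8 = (13*(-1) + 4)/8 = (-13 + 4)/8 = (⅛)*(-9) = -9/8)
B(-49) - 1*(-866) = -9/8 - 1*(-866) = -9/8 + 866 = 6919/8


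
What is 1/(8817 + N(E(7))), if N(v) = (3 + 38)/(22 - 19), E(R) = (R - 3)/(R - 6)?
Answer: 3/26492 ≈ 0.00011324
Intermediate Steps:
E(R) = (-3 + R)/(-6 + R)
N(v) = 41/3
1/(8817 + N(E(7))) = 1/(8817 + 41/3) = 1/(26492/3) = 3/26492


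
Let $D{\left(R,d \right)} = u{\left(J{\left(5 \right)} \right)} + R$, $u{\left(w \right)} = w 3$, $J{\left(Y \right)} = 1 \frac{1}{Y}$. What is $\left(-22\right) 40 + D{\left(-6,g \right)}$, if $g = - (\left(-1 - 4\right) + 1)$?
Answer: $- \frac{4427}{5} \approx -885.4$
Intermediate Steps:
$J{\left(Y \right)} = \frac{1}{Y}$
$u{\left(w \right)} = 3 w$
$g = 4$ ($g = - (-5 + 1) = \left(-1\right) \left(-4\right) = 4$)
$D{\left(R,d \right)} = \frac{3}{5} + R$
$\left(-22\right) 40 + D{\left(-6,g \right)} = \left(-22\right) 40 + \left(\frac{3}{5} - 6\right) = -880 - \frac{27}{5} = - \frac{4427}{5}$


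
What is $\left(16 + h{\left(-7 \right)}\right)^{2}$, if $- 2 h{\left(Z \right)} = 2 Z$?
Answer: $529$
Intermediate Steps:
$h{\left(Z \right)} = - Z$ ($h{\left(Z \right)} = - \frac{2 Z}{2} = - Z$)
$\left(16 + h{\left(-7 \right)}\right)^{2} = \left(16 - -7\right)^{2} = \left(16 + 7\right)^{2} = 23^{2} = 529$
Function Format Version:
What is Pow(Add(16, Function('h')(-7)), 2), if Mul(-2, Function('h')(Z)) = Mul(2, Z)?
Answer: 529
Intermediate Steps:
Function('h')(Z) = Mul(-1, Z) (Function('h')(Z) = Mul(Rational(-1, 2), Mul(2, Z)) = Mul(-1, Z))
Pow(Add(16, Function('h')(-7)), 2) = Pow(Add(16, Mul(-1, -7)), 2) = Pow(Add(16, 7), 2) = Pow(23, 2) = 529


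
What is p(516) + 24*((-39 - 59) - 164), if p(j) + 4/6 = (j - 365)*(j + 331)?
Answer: 364825/3 ≈ 1.2161e+5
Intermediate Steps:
p(j) = -⅔ + (-365 + j)*(331 + j) (p(j) = -⅔ + (j - 365)*(j + 331) = -⅔ + (-365 + j)*(331 + j))
p(516) + 24*((-39 - 59) - 164) = (-362447/3 + 516² - 34*516) + 24*((-39 - 59) - 164) = (-362447/3 + 266256 - 17544) + 24*(-98 - 164) = 383689/3 + 24*(-262) = 383689/3 - 6288 = 364825/3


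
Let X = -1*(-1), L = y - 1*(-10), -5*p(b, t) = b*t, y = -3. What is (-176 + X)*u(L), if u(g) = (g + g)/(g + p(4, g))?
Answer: -1750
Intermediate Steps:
p(b, t) = -b*t/5
L = 7 (L = -3 - 1*(-10) = -3 + 10 = 7)
X = 1
u(g) = 10 (u(g) = (g + g)/(g - ⅕*4*g) = (2*g)/(g - 4*g/5) = (2*g)/((g/5)) = (2*g)*(5/g) = 10)
(-176 + X)*u(L) = (-176 + 1)*10 = -175*10 = -1750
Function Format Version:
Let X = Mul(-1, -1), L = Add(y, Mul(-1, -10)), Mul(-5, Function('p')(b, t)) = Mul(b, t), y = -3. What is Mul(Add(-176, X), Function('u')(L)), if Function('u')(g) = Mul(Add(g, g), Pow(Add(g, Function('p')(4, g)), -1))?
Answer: -1750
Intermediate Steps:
Function('p')(b, t) = Mul(Rational(-1, 5), b, t) (Function('p')(b, t) = Mul(Rational(-1, 5), Mul(b, t)) = Mul(Rational(-1, 5), b, t))
L = 7 (L = Add(-3, Mul(-1, -10)) = Add(-3, 10) = 7)
X = 1
Function('u')(g) = 10 (Function('u')(g) = Mul(Add(g, g), Pow(Add(g, Mul(Rational(-1, 5), 4, g)), -1)) = Mul(Mul(2, g), Pow(Add(g, Mul(Rational(-4, 5), g)), -1)) = Mul(Mul(2, g), Pow(Mul(Rational(1, 5), g), -1)) = Mul(Mul(2, g), Mul(5, Pow(g, -1))) = 10)
Mul(Add(-176, X), Function('u')(L)) = Mul(Add(-176, 1), 10) = Mul(-175, 10) = -1750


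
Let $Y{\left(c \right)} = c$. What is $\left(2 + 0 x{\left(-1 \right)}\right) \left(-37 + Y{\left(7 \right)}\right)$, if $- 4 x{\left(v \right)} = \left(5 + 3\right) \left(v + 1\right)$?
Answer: $-60$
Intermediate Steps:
$x{\left(v \right)} = -2 - 2 v$ ($x{\left(v \right)} = - \frac{\left(5 + 3\right) \left(v + 1\right)}{4} = - \frac{8 \left(1 + v\right)}{4} = - \frac{8 + 8 v}{4} = -2 - 2 v$)
$\left(2 + 0 x{\left(-1 \right)}\right) \left(-37 + Y{\left(7 \right)}\right) = \left(2 + 0 \left(-2 - -2\right)\right) \left(-37 + 7\right) = \left(2 + 0 \left(-2 + 2\right)\right) \left(-30\right) = \left(2 + 0 \cdot 0\right) \left(-30\right) = \left(2 + 0\right) \left(-30\right) = 2 \left(-30\right) = -60$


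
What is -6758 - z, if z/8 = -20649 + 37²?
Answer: 147482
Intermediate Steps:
z = -154240 (z = 8*(-20649 + 37²) = 8*(-20649 + 1369) = 8*(-19280) = -154240)
-6758 - z = -6758 - 1*(-154240) = -6758 + 154240 = 147482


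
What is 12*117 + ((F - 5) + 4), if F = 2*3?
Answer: 1409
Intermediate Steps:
F = 6
12*117 + ((F - 5) + 4) = 12*117 + ((6 - 5) + 4) = 1404 + (1 + 4) = 1404 + 5 = 1409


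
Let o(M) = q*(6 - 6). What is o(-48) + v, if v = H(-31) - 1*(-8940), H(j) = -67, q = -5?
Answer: 8873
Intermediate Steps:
o(M) = 0 (o(M) = -5*(6 - 6) = -5*0 = 0)
v = 8873 (v = -67 - 1*(-8940) = -67 + 8940 = 8873)
o(-48) + v = 0 + 8873 = 8873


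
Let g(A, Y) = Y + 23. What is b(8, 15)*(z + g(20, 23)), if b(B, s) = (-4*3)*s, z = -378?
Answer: 59760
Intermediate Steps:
g(A, Y) = 23 + Y
b(B, s) = -12*s
b(8, 15)*(z + g(20, 23)) = (-12*15)*(-378 + (23 + 23)) = -180*(-378 + 46) = -180*(-332) = 59760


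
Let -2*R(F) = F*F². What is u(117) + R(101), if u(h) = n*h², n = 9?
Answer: -783899/2 ≈ -3.9195e+5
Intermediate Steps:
R(F) = -F³/2 (R(F) = -F*F²/2 = -F³/2)
u(h) = 9*h²
u(117) + R(101) = 9*117² - ½*101³ = 9*13689 - ½*1030301 = 123201 - 1030301/2 = -783899/2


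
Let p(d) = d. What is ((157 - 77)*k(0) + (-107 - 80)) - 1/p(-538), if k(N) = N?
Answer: -100605/538 ≈ -187.00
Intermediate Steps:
((157 - 77)*k(0) + (-107 - 80)) - 1/p(-538) = ((157 - 77)*0 + (-107 - 80)) - 1/(-538) = (80*0 - 187) - 1*(-1/538) = (0 - 187) + 1/538 = -187 + 1/538 = -100605/538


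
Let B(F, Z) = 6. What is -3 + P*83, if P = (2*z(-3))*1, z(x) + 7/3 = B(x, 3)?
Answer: 1817/3 ≈ 605.67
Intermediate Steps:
z(x) = 11/3 (z(x) = -7/3 + 6 = 11/3)
P = 22/3 (P = (2*(11/3))*1 = (22/3)*1 = 22/3 ≈ 7.3333)
-3 + P*83 = -3 + (22/3)*83 = -3 + 1826/3 = 1817/3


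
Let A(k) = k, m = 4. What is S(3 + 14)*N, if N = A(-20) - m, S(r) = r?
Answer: -408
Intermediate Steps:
N = -24 (N = -20 - 1*4 = -20 - 4 = -24)
S(3 + 14)*N = (3 + 14)*(-24) = 17*(-24) = -408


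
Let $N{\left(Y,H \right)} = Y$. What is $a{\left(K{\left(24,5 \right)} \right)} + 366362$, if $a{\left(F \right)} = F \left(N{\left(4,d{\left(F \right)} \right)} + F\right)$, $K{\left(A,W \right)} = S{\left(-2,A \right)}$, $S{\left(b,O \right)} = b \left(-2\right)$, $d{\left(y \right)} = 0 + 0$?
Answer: $366394$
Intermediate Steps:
$d{\left(y \right)} = 0$
$S{\left(b,O \right)} = - 2 b$
$K{\left(A,W \right)} = 4$ ($K{\left(A,W \right)} = \left(-2\right) \left(-2\right) = 4$)
$a{\left(F \right)} = F \left(4 + F\right)$
$a{\left(K{\left(24,5 \right)} \right)} + 366362 = 4 \left(4 + 4\right) + 366362 = 4 \cdot 8 + 366362 = 32 + 366362 = 366394$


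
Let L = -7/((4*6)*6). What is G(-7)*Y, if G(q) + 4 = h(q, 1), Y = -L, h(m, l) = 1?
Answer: -7/48 ≈ -0.14583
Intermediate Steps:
L = -7/144 (L = -7/(24*6) = -7/144 ≈ -0.048611)
Y = 7/144 (Y = -1*(-7/144) = 7/144 ≈ 0.048611)
G(q) = -3 (G(q) = -4 + 1 = -3)
G(-7)*Y = -3*7/144 = -7/48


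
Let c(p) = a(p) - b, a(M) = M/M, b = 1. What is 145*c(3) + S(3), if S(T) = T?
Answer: 3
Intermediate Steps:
a(M) = 1
c(p) = 0 (c(p) = 1 - 1*1 = 1 - 1 = 0)
145*c(3) + S(3) = 145*0 + 3 = 0 + 3 = 3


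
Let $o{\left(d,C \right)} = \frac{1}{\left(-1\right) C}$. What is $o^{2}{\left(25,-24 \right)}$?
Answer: $\frac{1}{576} \approx 0.0017361$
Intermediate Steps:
$o{\left(d,C \right)} = - \frac{1}{C}$
$o^{2}{\left(25,-24 \right)} = \left(- \frac{1}{-24}\right)^{2} = \left(\left(-1\right) \left(- \frac{1}{24}\right)\right)^{2} = \left(\frac{1}{24}\right)^{2} = \frac{1}{576}$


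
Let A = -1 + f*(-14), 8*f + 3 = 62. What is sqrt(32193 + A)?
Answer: sqrt(128355)/2 ≈ 179.13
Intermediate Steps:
f = 59/8 (f = -3/8 + (1/8)*62 = -3/8 + 31/4 = 59/8 ≈ 7.3750)
A = -417/4 (A = -1 + (59/8)*(-14) = -1 - 413/4 = -417/4 ≈ -104.25)
sqrt(32193 + A) = sqrt(32193 - 417/4) = sqrt(128355/4) = sqrt(128355)/2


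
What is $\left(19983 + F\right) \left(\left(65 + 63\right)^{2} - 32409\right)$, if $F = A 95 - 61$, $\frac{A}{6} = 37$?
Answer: $-657217300$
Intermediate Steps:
$A = 222$ ($A = 6 \cdot 37 = 222$)
$F = 21029$ ($F = 222 \cdot 95 - 61 = 21090 - 61 = 21029$)
$\left(19983 + F\right) \left(\left(65 + 63\right)^{2} - 32409\right) = \left(19983 + 21029\right) \left(\left(65 + 63\right)^{2} - 32409\right) = 41012 \left(128^{2} - 32409\right) = 41012 \left(16384 - 32409\right) = 41012 \left(-16025\right) = -657217300$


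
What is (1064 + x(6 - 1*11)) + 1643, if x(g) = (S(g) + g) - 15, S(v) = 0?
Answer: 2687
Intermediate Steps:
x(g) = -15 + g (x(g) = (0 + g) - 15 = g - 15 = -15 + g)
(1064 + x(6 - 1*11)) + 1643 = (1064 + (-15 + (6 - 1*11))) + 1643 = (1064 + (-15 + (6 - 11))) + 1643 = (1064 + (-15 - 5)) + 1643 = (1064 - 20) + 1643 = 1044 + 1643 = 2687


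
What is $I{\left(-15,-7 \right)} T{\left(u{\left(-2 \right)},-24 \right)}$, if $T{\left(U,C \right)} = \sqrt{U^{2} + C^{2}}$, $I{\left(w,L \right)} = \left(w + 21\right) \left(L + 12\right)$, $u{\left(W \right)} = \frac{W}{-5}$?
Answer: $12 \sqrt{3601} \approx 720.1$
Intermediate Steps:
$u{\left(W \right)} = - \frac{W}{5}$ ($u{\left(W \right)} = W \left(- \frac{1}{5}\right) = - \frac{W}{5}$)
$I{\left(w,L \right)} = \left(12 + L\right) \left(21 + w\right)$ ($I{\left(w,L \right)} = \left(21 + w\right) \left(12 + L\right) = \left(12 + L\right) \left(21 + w\right)$)
$T{\left(U,C \right)} = \sqrt{C^{2} + U^{2}}$
$I{\left(-15,-7 \right)} T{\left(u{\left(-2 \right)},-24 \right)} = \left(252 + 12 \left(-15\right) + 21 \left(-7\right) - -105\right) \sqrt{\left(-24\right)^{2} + \left(\left(- \frac{1}{5}\right) \left(-2\right)\right)^{2}} = \left(252 - 180 - 147 + 105\right) \sqrt{576 + \left(\frac{2}{5}\right)^{2}} = 30 \sqrt{576 + \frac{4}{25}} = 30 \sqrt{\frac{14404}{25}} = 30 \frac{2 \sqrt{3601}}{5} = 12 \sqrt{3601}$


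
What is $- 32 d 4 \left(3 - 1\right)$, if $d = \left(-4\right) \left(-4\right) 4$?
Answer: $-16384$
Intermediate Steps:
$d = 64$ ($d = 16 \cdot 4 = 64$)
$- 32 d 4 \left(3 - 1\right) = \left(-32\right) 64 \cdot 4 \left(3 - 1\right) = - 2048 \cdot 4 \cdot 2 = \left(-2048\right) 8 = -16384$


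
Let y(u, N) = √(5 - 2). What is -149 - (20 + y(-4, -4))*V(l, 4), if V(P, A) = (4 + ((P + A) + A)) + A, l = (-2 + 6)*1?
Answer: -549 - 20*√3 ≈ -583.64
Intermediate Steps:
l = 4 (l = 4*1 = 4)
V(P, A) = 4 + P + 3*A (V(P, A) = (4 + ((A + P) + A)) + A = (4 + (P + 2*A)) + A = (4 + P + 2*A) + A = 4 + P + 3*A)
y(u, N) = √3
-149 - (20 + y(-4, -4))*V(l, 4) = -149 - (20 + √3)*(4 + 4 + 3*4) = -149 - (20 + √3)*(4 + 4 + 12) = -149 - (20 + √3)*20 = -149 - (400 + 20*√3) = -149 + (-400 - 20*√3) = -549 - 20*√3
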